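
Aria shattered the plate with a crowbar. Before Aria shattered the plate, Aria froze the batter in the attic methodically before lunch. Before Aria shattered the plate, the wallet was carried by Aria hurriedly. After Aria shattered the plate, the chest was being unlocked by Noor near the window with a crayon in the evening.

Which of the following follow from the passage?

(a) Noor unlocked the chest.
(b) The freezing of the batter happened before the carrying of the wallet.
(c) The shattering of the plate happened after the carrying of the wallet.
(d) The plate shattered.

(c), (d)

(a) Not entailed — 'was unlocking' is progressive on an accomplishment; it does not entail the completed 'unlocked'.
(b) Not entailed — the narrative doesn't order the freezing relative to the carrying.
(c) Entailed — the narrative places the carrying before the shattering.
(d) Entailed — 'Aria shattered the plate' is causative; it entails the inchoative 'the plate shattered'.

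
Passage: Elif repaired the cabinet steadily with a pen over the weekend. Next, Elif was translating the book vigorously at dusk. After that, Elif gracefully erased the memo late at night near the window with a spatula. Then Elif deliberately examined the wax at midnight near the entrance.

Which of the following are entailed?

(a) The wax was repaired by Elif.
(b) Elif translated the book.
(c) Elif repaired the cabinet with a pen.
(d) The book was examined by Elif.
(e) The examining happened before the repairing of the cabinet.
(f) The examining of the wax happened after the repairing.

(a) Not entailed — Elif repaired the cabinet, not the wax; the wax belongs to the examining event.
(b) Not entailed — 'was translating' is progressive on an accomplishment; it does not entail the completed 'translated'.
(c) Entailed — every conjunct here is already in the original repairing event.
(d) Not entailed — Elif examined the wax, not the book; the book belongs to the translating event.
(e) Not entailed — the narrative places the repairing before the examining, not after.
(f) Entailed — the narrative places the repairing before the examining.

(c), (f)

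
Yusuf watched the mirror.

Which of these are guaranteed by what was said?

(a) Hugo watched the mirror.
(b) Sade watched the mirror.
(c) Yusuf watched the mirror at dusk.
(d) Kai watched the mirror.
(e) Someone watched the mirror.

(a) Not entailed — the passage has Yusuf watching the mirror, not Hugo.
(b) Not entailed — the passage has Yusuf watching the mirror, not Sade.
(c) Not entailed — 'at dusk' adds information not in the original event.
(d) Not entailed — the passage has Yusuf watching the mirror, not Kai.
(e) Entailed — generalizing the agent leaves a sub-description the original still satisfies.

(e)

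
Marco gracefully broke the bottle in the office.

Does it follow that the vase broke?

no

Nothing is said about any vase; only the bottle is affected.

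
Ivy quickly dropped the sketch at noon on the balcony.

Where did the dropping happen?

on the balcony

'on the balcony' marks the location of the dropping event.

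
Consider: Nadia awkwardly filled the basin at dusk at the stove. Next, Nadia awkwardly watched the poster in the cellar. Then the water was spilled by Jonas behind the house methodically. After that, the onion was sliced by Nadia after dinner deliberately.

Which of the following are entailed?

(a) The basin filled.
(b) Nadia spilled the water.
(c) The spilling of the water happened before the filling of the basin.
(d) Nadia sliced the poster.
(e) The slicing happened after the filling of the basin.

(a) Entailed — 'Nadia filled the basin' is causative; it entails the inchoative 'the basin filled'.
(b) Not entailed — the passage has Jonas spilling the water, not Nadia.
(c) Not entailed — the narrative places the filling before the spilling, not after.
(d) Not entailed — Nadia sliced the onion, not the poster; the poster belongs to the watching event.
(e) Entailed — the narrative places the filling before the slicing.

(a), (e)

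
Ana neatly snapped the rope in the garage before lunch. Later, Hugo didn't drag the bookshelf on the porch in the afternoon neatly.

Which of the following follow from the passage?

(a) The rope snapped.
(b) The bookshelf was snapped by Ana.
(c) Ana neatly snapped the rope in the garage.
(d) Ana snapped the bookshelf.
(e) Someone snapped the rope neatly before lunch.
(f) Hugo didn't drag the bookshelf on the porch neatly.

(a), (c), (e)

(a) Entailed — 'Ana snapped the rope' is causative; it entails the inchoative 'the rope snapped'.
(b) Not entailed — Ana snapped the rope, not the bookshelf; the bookshelf belongs to the dragging event.
(c) Entailed — the original entails any weakening of itself; this just drops 'before lunch'.
(d) Not entailed — Ana snapped the rope, not the bookshelf; the bookshelf belongs to the dragging event.
(e) Entailed — every conjunct here is already in the original snapping event.
(f) Not entailed — dropping 'in the afternoon' under negation is not valid — the original leaves open that Hugo dragged the bookshelf some other way.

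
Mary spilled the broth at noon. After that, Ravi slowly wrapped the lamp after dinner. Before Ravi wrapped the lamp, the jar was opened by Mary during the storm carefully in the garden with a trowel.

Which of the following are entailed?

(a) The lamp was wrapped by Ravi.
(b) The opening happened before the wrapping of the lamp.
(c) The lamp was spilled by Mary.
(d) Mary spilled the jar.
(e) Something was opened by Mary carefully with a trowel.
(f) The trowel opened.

(a) Entailed — this follows by dropping conjuncts from the wrapping event's description.
(b) Entailed — the narrative places the opening before the wrapping.
(c) Not entailed — Mary spilled the broth, not the lamp; the lamp belongs to the wrapping event.
(d) Not entailed — Mary spilled the broth, not the jar; the jar belongs to the opening event.
(e) Entailed — dropping 'in the garden', 'during the storm' and generalizing the patient leaves a sub-description the original still satisfies.
(f) Not entailed — the jar is what opened, not the trowel.

(a), (b), (e)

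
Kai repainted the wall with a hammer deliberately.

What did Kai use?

a hammer

'with a hammer' marks the instrument of the repainting event.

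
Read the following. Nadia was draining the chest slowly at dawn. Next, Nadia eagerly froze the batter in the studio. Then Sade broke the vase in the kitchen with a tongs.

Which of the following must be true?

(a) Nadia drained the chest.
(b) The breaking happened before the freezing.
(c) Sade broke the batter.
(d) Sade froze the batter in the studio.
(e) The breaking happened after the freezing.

(e)

(a) Not entailed — 'was draining' is progressive on an accomplishment; it does not entail the completed 'drained'.
(b) Not entailed — the narrative places the freezing before the breaking, not after.
(c) Not entailed — Sade broke the vase, not the batter; the batter belongs to the freezing event.
(d) Not entailed — the passage has Nadia freezing the batter, not Sade.
(e) Entailed — the narrative places the freezing before the breaking.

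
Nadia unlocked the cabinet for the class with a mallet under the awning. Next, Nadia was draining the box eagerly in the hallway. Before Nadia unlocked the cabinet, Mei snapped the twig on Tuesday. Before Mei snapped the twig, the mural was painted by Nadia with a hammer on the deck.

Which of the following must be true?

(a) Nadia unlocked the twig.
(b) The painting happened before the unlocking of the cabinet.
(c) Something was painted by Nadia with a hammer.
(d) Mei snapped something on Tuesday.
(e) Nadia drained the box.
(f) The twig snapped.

(b), (c), (d), (f)

(a) Not entailed — Nadia unlocked the cabinet, not the twig; the twig belongs to the snapping event.
(b) Entailed — the narrative places the painting before the unlocking.
(c) Entailed — every conjunct here is already in the original painting event.
(d) Entailed — the original entails any weakening of itself; this just generalizes the patient.
(e) Not entailed — 'was draining' is progressive on an accomplishment; it does not entail the completed 'drained'.
(f) Entailed — 'Mei snapped the twig' is causative; it entails the inchoative 'the twig snapped'.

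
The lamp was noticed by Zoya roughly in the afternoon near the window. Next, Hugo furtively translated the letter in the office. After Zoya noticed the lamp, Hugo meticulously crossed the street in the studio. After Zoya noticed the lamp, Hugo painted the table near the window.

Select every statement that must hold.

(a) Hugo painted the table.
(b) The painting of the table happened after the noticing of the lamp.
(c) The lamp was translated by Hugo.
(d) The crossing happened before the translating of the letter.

(a), (b)

(a) Entailed — the original entails any weakening of itself; this just drops 'near the window'.
(b) Entailed — the narrative places the noticing before the painting.
(c) Not entailed — Hugo translated the letter, not the lamp; the lamp belongs to the noticing event.
(d) Not entailed — the narrative doesn't order the crossing relative to the translating.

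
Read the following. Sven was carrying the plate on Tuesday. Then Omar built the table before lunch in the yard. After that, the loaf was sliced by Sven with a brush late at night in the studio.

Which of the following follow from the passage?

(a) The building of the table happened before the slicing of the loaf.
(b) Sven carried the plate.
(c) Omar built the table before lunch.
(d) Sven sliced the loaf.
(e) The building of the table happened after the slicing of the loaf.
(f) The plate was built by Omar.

(a) Entailed — the narrative places the building before the slicing.
(b) Entailed — 'carry' is an activity; 'was carrying' entails that some carrying happened, so 'carried' holds.
(c) Entailed — dropping 'in the yard' leaves a sub-description the original still satisfies.
(d) Entailed — dropping 'late at night', 'in the studio', 'with a brush' leaves a sub-description the original still satisfies.
(e) Not entailed — the narrative places the building before the slicing, not after.
(f) Not entailed — Omar built the table, not the plate; the plate belongs to the carrying event.

(a), (b), (c), (d)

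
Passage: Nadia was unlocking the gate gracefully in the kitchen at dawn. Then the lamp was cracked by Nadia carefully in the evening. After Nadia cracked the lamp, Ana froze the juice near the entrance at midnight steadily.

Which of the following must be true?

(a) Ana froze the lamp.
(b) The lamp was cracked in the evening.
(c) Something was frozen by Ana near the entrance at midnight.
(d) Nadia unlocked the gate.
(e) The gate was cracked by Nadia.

(a) Not entailed — Ana froze the juice, not the lamp; the lamp belongs to the cracking event.
(b) Entailed — dropping 'carefully' and generalizing the agent leaves a sub-description the original still satisfies.
(c) Entailed — the original entails any weakening of itself; this just drops 'steadily' and generalizes the patient.
(d) Not entailed — 'was unlocking' is progressive on an accomplishment; it does not entail the completed 'unlocked'.
(e) Not entailed — Nadia cracked the lamp, not the gate; the gate belongs to the unlocking event.

(b), (c)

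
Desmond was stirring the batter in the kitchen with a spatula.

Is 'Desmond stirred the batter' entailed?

'stir' is atelic; if Desmond was stirring the batter, then Desmond stirred the batter (for some time).

yes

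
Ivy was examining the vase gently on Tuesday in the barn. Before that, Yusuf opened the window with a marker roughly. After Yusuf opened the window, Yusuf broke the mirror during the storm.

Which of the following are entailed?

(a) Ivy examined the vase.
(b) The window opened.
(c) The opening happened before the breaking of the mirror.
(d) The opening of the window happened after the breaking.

(a) Entailed — 'examine' is an activity; 'was examining' entails that some examining happened, so 'examined' holds.
(b) Entailed — 'Yusuf opened the window' is causative; it entails the inchoative 'the window opened'.
(c) Entailed — the narrative places the opening before the breaking.
(d) Not entailed — the narrative places the opening before the breaking, not after.

(a), (b), (c)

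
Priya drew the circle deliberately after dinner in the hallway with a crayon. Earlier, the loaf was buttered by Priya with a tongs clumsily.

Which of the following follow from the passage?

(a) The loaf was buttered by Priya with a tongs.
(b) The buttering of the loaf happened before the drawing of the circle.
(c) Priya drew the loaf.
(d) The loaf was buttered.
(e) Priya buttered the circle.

(a) Entailed — this follows by dropping conjuncts from the buttering event's description.
(b) Entailed — the narrative places the buttering before the drawing.
(c) Not entailed — Priya drew the circle, not the loaf; the loaf belongs to the buttering event.
(d) Entailed — the original entails any weakening of itself; this just drops 'with a tongs', 'clumsily' and generalizes the agent.
(e) Not entailed — Priya buttered the loaf, not the circle; the circle belongs to the drawing event.

(a), (b), (d)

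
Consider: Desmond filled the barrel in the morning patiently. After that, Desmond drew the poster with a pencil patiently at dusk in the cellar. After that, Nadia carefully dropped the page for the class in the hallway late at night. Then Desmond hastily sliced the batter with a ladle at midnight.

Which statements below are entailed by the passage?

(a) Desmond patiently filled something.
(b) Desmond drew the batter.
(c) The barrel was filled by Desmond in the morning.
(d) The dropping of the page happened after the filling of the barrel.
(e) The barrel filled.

(a) Entailed — this follows by dropping conjuncts from the filling event's description.
(b) Not entailed — Desmond drew the poster, not the batter; the batter belongs to the slicing event.
(c) Entailed — this follows by dropping conjuncts from the filling event's description.
(d) Entailed — the narrative places the filling before the dropping.
(e) Entailed — 'Desmond filled the barrel' is causative; it entails the inchoative 'the barrel filled'.

(a), (c), (d), (e)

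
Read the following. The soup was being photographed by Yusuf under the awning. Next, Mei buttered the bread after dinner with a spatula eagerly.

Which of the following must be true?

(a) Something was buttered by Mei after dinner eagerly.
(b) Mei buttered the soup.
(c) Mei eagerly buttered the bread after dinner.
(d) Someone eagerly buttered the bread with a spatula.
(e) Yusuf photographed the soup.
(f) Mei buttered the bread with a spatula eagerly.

(a) Entailed — the original entails any weakening of itself; this just drops 'with a spatula' and generalizes the patient.
(b) Not entailed — Mei buttered the bread, not the soup; the soup belongs to the photographing event.
(c) Entailed — this follows by dropping conjuncts from the buttering event's description.
(d) Entailed — every conjunct here is already in the original buttering event.
(e) Not entailed — 'was photographing' is progressive on an accomplishment; it does not entail the completed 'photographed'.
(f) Entailed — this follows by dropping conjuncts from the buttering event's description.

(a), (c), (d), (f)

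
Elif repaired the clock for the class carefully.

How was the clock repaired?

'carefully' marks the manner of the repairing event.

carefully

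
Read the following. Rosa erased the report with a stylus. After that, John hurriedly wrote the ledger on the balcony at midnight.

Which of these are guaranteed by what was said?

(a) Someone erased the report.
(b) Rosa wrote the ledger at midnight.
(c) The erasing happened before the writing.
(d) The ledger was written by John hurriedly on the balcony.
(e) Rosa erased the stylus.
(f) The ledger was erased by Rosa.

(a) Entailed — this follows by dropping conjuncts from the erasing event's description.
(b) Not entailed — the passage has John writing the ledger, not Rosa.
(c) Entailed — the narrative places the erasing before the writing.
(d) Entailed — dropping 'at midnight' leaves a sub-description the original still satisfies.
(e) Not entailed — the stylus is the instrument, not what was erased.
(f) Not entailed — Rosa erased the report, not the ledger; the ledger belongs to the writing event.

(a), (c), (d)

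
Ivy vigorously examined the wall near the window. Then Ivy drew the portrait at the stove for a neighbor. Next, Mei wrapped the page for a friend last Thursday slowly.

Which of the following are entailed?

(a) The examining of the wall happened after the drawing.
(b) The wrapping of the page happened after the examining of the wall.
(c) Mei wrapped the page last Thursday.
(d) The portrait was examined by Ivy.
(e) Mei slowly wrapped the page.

(a) Not entailed — the narrative places the examining before the drawing, not after.
(b) Entailed — the narrative places the examining before the wrapping.
(c) Entailed — this follows by dropping conjuncts from the wrapping event's description.
(d) Not entailed — Ivy examined the wall, not the portrait; the portrait belongs to the drawing event.
(e) Entailed — the original entails any weakening of itself; this just drops 'for a friend', 'last Thursday'.

(b), (c), (e)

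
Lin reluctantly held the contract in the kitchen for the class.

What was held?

'the contract' marks the patient of the holding event.

the contract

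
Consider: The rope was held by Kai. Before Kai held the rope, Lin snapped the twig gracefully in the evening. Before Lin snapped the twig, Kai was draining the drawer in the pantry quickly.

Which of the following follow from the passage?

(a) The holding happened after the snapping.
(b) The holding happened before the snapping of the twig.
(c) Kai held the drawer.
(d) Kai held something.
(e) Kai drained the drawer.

(a) Entailed — the narrative places the snapping before the holding.
(b) Not entailed — the narrative places the snapping before the holding, not after.
(c) Not entailed — Kai held the rope, not the drawer; the drawer belongs to the draining event.
(d) Entailed — generalizing the patient leaves a sub-description the original still satisfies.
(e) Not entailed — 'was draining' is progressive on an accomplishment; it does not entail the completed 'drained'.

(a), (d)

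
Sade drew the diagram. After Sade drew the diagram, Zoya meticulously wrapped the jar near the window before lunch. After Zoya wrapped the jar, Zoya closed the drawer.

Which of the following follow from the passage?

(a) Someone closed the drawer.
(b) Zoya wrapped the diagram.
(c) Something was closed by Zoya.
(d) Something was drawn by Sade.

(a) Entailed — the original entails any weakening of itself; this just generalizes the agent.
(b) Not entailed — Zoya wrapped the jar, not the diagram; the diagram belongs to the drawing event.
(c) Entailed — every conjunct here is already in the original closing event.
(d) Entailed — generalizing the patient leaves a sub-description the original still satisfies.

(a), (c), (d)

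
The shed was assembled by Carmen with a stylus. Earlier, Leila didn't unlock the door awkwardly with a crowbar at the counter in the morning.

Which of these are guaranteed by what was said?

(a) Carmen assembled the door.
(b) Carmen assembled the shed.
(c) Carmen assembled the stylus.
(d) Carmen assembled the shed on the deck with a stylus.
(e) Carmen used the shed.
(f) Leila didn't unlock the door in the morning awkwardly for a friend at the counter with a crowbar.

(b), (f)

(a) Not entailed — Carmen assembled the shed, not the door; the door belongs to the unlocking event.
(b) Entailed — the original entails any weakening of itself; this just drops 'with a stylus'.
(c) Not entailed — the stylus is the instrument, not what was assembled.
(d) Not entailed — 'on the deck' adds information not in the original event.
(e) Not entailed — the shed is the patient, not an instrument — Carmen used a stylus.
(f) Entailed — under negation, adding a further restriction is entailed: if no such unlocking event occurred, none occurred for a friend either.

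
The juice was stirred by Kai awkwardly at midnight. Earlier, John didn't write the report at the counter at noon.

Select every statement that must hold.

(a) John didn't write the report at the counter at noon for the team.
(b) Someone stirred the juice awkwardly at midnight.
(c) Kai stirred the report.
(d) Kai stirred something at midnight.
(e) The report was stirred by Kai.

(a) Entailed — under negation, adding a further restriction is entailed: if no such writing event occurred, none occurred for the team either.
(b) Entailed — every conjunct here is already in the original stirring event.
(c) Not entailed — Kai stirred the juice, not the report; the report belongs to the writing event.
(d) Entailed — the original entails any weakening of itself; this just drops 'awkwardly' and generalizes the patient.
(e) Not entailed — Kai stirred the juice, not the report; the report belongs to the writing event.

(a), (b), (d)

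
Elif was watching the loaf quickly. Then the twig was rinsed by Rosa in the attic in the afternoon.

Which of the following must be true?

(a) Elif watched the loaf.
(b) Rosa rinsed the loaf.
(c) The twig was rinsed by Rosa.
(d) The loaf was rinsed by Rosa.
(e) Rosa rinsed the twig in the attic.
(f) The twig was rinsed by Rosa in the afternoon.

(a) Entailed — 'watch' is an activity; 'was watching' entails that some watching happened, so 'watched' holds.
(b) Not entailed — Rosa rinsed the twig, not the loaf; the loaf belongs to the watching event.
(c) Entailed — every conjunct here is already in the original rinsing event.
(d) Not entailed — Rosa rinsed the twig, not the loaf; the loaf belongs to the watching event.
(e) Entailed — every conjunct here is already in the original rinsing event.
(f) Entailed — dropping 'in the attic' leaves a sub-description the original still satisfies.

(a), (c), (e), (f)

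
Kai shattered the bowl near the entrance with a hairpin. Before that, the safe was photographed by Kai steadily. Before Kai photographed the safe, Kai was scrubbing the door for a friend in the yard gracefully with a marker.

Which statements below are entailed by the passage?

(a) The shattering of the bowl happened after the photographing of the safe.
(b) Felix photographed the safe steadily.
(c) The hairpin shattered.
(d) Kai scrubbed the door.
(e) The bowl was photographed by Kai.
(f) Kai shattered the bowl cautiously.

(a) Entailed — the narrative places the photographing before the shattering.
(b) Not entailed — the passage has Kai photographing the safe, not Felix.
(c) Not entailed — the bowl is what shattered, not the hairpin.
(d) Entailed — 'scrub' is an activity; 'was scrubbing' entails that some scrubbing happened, so 'scrubbed' holds.
(e) Not entailed — Kai photographed the safe, not the bowl; the bowl belongs to the shattering event.
(f) Not entailed — 'cautiously' adds information not in the original event.

(a), (d)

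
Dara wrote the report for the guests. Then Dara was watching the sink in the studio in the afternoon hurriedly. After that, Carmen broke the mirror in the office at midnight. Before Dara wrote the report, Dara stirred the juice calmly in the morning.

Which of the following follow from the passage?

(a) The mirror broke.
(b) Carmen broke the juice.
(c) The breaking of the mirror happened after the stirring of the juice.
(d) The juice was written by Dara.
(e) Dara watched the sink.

(a), (c), (e)

(a) Entailed — 'Carmen broke the mirror' is causative; it entails the inchoative 'the mirror broke'.
(b) Not entailed — Carmen broke the mirror, not the juice; the juice belongs to the stirring event.
(c) Entailed — the narrative places the stirring before the breaking.
(d) Not entailed — Dara wrote the report, not the juice; the juice belongs to the stirring event.
(e) Entailed — 'watch' is an activity; 'was watching' entails that some watching happened, so 'watched' holds.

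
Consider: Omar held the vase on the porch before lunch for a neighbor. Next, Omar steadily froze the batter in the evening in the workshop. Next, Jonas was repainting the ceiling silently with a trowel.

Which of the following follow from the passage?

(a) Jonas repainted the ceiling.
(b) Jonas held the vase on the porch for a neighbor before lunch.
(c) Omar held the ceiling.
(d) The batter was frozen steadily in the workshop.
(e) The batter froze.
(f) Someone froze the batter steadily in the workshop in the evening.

(d), (e), (f)

(a) Not entailed — 'was repainting' is progressive on an accomplishment; it does not entail the completed 'repainted'.
(b) Not entailed — the passage has Omar holding the vase, not Jonas.
(c) Not entailed — Omar held the vase, not the ceiling; the ceiling belongs to the repainting event.
(d) Entailed — dropping 'in the evening' and generalizing the agent leaves a sub-description the original still satisfies.
(e) Entailed — 'Omar froze the batter' is causative; it entails the inchoative 'the batter froze'.
(f) Entailed — every conjunct here is already in the original freezing event.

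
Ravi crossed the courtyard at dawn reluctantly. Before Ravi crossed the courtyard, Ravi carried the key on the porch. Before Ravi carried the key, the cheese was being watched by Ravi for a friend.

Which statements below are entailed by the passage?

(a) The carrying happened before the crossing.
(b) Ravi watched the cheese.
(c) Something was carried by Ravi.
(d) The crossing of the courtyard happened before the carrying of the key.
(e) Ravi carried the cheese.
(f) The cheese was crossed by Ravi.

(a) Entailed — the narrative places the carrying before the crossing.
(b) Entailed — 'watch' is an activity; 'was watching' entails that some watching happened, so 'watched' holds.
(c) Entailed — dropping 'on the porch' and generalizing the patient leaves a sub-description the original still satisfies.
(d) Not entailed — the narrative places the carrying before the crossing, not after.
(e) Not entailed — Ravi carried the key, not the cheese; the cheese belongs to the watching event.
(f) Not entailed — Ravi crossed the courtyard, not the cheese; the cheese belongs to the watching event.

(a), (b), (c)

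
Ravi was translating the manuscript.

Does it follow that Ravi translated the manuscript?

'was translating' is progressive; for an accomplishment like 'translate the manuscript', it doesn't entail completion.

no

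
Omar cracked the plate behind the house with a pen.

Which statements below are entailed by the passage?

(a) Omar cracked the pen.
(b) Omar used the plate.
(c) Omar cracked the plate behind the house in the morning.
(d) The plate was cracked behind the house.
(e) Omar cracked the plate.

(d), (e)

(a) Not entailed — the pen is the instrument, not what was cracked.
(b) Not entailed — the plate is the patient, not an instrument — Omar used a pen.
(c) Not entailed — 'in the morning' adds information not in the original event.
(d) Entailed — this follows by dropping conjuncts from the cracking event's description.
(e) Entailed — every conjunct here is already in the original cracking event.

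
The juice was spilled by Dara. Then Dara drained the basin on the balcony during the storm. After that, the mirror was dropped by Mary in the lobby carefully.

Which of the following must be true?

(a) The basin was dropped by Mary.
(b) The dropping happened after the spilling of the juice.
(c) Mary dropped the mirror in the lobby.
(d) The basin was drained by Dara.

(a) Not entailed — Mary dropped the mirror, not the basin; the basin belongs to the draining event.
(b) Entailed — the narrative places the spilling before the dropping.
(c) Entailed — the original entails any weakening of itself; this just drops 'carefully'.
(d) Entailed — every conjunct here is already in the original draining event.

(b), (c), (d)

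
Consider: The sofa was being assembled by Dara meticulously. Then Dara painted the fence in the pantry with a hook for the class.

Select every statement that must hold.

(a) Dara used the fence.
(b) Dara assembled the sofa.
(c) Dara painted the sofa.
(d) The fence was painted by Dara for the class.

(a) Not entailed — the fence is the patient, not an instrument — Dara used a hook.
(b) Not entailed — 'was assembling' is progressive on an accomplishment; it does not entail the completed 'assembled'.
(c) Not entailed — Dara painted the fence, not the sofa; the sofa belongs to the assembling event.
(d) Entailed — the original entails any weakening of itself; this just drops 'in the pantry', 'with a hook'.

(d)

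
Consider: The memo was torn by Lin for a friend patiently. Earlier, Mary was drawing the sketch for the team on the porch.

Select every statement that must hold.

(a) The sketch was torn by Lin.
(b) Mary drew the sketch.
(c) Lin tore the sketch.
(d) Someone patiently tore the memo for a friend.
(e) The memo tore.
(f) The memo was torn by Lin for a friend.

(a) Not entailed — Lin tore the memo, not the sketch; the sketch belongs to the drawing event.
(b) Not entailed — 'was drawing' is progressive on an accomplishment; it does not entail the completed 'drew'.
(c) Not entailed — Lin tore the memo, not the sketch; the sketch belongs to the drawing event.
(d) Entailed — generalizing the agent leaves a sub-description the original still satisfies.
(e) Entailed — 'Lin tore the memo' is causative; it entails the inchoative 'the memo tore'.
(f) Entailed — every conjunct here is already in the original tearing event.

(d), (e), (f)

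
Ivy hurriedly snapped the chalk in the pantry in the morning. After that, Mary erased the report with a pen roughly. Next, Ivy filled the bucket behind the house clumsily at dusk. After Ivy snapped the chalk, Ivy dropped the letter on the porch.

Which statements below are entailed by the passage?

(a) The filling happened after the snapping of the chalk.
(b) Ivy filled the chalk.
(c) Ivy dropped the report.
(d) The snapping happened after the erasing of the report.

(a)

(a) Entailed — the narrative places the snapping before the filling.
(b) Not entailed — Ivy filled the bucket, not the chalk; the chalk belongs to the snapping event.
(c) Not entailed — Ivy dropped the letter, not the report; the report belongs to the erasing event.
(d) Not entailed — the narrative places the snapping before the erasing, not after.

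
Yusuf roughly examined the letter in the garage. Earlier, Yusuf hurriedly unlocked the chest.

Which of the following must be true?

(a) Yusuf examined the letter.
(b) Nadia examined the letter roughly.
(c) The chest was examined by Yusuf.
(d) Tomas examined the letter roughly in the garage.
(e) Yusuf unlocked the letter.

(a) Entailed — this follows by dropping conjuncts from the examining event's description.
(b) Not entailed — the passage has Yusuf examining the letter, not Nadia.
(c) Not entailed — Yusuf examined the letter, not the chest; the chest belongs to the unlocking event.
(d) Not entailed — the passage has Yusuf examining the letter, not Tomas.
(e) Not entailed — Yusuf unlocked the chest, not the letter; the letter belongs to the examining event.

(a)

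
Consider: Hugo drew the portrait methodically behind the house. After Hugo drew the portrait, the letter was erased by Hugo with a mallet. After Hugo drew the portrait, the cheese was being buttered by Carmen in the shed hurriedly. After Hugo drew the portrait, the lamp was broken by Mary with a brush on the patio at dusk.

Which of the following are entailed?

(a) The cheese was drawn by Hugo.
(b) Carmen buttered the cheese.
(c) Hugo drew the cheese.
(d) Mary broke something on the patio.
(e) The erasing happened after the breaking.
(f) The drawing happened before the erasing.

(a) Not entailed — Hugo drew the portrait, not the cheese; the cheese belongs to the buttering event.
(b) Not entailed — 'was buttering' is progressive on an accomplishment; it does not entail the completed 'buttered'.
(c) Not entailed — Hugo drew the portrait, not the cheese; the cheese belongs to the buttering event.
(d) Entailed — dropping 'at dusk', 'with a brush' and generalizing the patient leaves a sub-description the original still satisfies.
(e) Not entailed — the narrative doesn't order the breaking relative to the erasing.
(f) Entailed — the narrative places the drawing before the erasing.

(d), (f)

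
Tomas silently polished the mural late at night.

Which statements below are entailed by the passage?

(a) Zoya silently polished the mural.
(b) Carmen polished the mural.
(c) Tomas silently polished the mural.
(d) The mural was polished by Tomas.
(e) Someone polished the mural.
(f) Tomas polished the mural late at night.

(a) Not entailed — the passage has Tomas polishing the mural, not Zoya.
(b) Not entailed — the passage has Tomas polishing the mural, not Carmen.
(c) Entailed — every conjunct here is already in the original polishing event.
(d) Entailed — this follows by dropping conjuncts from the polishing event's description.
(e) Entailed — every conjunct here is already in the original polishing event.
(f) Entailed — the original entails any weakening of itself; this just drops 'silently'.

(c), (d), (e), (f)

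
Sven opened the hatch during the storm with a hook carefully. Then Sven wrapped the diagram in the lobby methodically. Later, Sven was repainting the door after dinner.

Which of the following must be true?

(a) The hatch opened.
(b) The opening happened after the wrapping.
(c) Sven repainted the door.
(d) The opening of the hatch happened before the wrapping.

(a) Entailed — 'Sven opened the hatch' is causative; it entails the inchoative 'the hatch opened'.
(b) Not entailed — the narrative places the opening before the wrapping, not after.
(c) Not entailed — 'was repainting' is progressive on an accomplishment; it does not entail the completed 'repainted'.
(d) Entailed — the narrative places the opening before the wrapping.

(a), (d)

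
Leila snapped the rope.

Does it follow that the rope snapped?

'Leila snapped the rope' is the causative; it entails the inchoative 'the rope snapped'.

yes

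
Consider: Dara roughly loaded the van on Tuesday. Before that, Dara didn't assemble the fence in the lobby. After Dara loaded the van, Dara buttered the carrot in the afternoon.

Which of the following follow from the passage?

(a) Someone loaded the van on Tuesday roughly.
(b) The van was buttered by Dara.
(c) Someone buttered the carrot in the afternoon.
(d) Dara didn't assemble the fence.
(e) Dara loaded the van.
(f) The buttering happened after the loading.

(a), (c), (e), (f)

(a) Entailed — generalizing the agent leaves a sub-description the original still satisfies.
(b) Not entailed — Dara buttered the carrot, not the van; the van belongs to the loading event.
(c) Entailed — this follows by dropping conjuncts from the buttering event's description.
(d) Not entailed — dropping 'in the lobby' under negation is not valid — the original leaves open that Dara assembled the fence some other way.
(e) Entailed — the original entails any weakening of itself; this just drops 'roughly', 'on Tuesday'.
(f) Entailed — the narrative places the loading before the buttering.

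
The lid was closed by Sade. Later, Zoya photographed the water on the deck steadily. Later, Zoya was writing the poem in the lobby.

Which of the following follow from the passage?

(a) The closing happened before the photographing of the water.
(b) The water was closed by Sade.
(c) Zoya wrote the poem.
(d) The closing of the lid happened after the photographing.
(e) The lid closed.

(a) Entailed — the narrative places the closing before the photographing.
(b) Not entailed — Sade closed the lid, not the water; the water belongs to the photographing event.
(c) Not entailed — 'was writing' is progressive on an accomplishment; it does not entail the completed 'wrote'.
(d) Not entailed — the narrative places the closing before the photographing, not after.
(e) Entailed — 'Sade closed the lid' is causative; it entails the inchoative 'the lid closed'.

(a), (e)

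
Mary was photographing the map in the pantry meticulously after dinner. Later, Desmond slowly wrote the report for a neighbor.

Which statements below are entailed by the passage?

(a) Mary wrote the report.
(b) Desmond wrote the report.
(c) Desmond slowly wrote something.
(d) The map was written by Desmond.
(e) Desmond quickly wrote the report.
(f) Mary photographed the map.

(a) Not entailed — the passage has Desmond writing the report, not Mary.
(b) Entailed — dropping 'slowly', 'for a neighbor' leaves a sub-description the original still satisfies.
(c) Entailed — dropping 'for a neighbor' and generalizing the patient leaves a sub-description the original still satisfies.
(d) Not entailed — Desmond wrote the report, not the map; the map belongs to the photographing event.
(e) Not entailed — 'quickly' adds a manner not in (and inconsistent with) the original.
(f) Not entailed — 'was photographing' is progressive on an accomplishment; it does not entail the completed 'photographed'.

(b), (c)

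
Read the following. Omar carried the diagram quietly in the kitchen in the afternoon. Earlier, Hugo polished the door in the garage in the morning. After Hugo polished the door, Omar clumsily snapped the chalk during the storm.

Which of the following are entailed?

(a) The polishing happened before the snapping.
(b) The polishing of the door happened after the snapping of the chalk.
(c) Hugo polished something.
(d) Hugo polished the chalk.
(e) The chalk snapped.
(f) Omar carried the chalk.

(a), (c), (e)

(a) Entailed — the narrative places the polishing before the snapping.
(b) Not entailed — the narrative places the polishing before the snapping, not after.
(c) Entailed — the original entails any weakening of itself; this just drops 'in the morning', 'in the garage' and generalizes the patient.
(d) Not entailed — Hugo polished the door, not the chalk; the chalk belongs to the snapping event.
(e) Entailed — 'Omar snapped the chalk' is causative; it entails the inchoative 'the chalk snapped'.
(f) Not entailed — Omar carried the diagram, not the chalk; the chalk belongs to the snapping event.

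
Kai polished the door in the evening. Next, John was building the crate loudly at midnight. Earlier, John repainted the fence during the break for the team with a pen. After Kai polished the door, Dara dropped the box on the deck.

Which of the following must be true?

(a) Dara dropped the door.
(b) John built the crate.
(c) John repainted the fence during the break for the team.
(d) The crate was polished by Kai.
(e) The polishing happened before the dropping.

(a) Not entailed — Dara dropped the box, not the door; the door belongs to the polishing event.
(b) Not entailed — 'was building' is progressive on an accomplishment; it does not entail the completed 'built'.
(c) Entailed — this follows by dropping conjuncts from the repainting event's description.
(d) Not entailed — Kai polished the door, not the crate; the crate belongs to the building event.
(e) Entailed — the narrative places the polishing before the dropping.

(c), (e)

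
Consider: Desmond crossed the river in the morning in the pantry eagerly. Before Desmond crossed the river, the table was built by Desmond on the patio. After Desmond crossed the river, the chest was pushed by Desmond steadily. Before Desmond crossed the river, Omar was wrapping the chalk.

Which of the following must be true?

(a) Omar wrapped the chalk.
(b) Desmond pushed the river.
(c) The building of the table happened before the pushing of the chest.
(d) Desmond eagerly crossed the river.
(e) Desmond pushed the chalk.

(a) Not entailed — 'was wrapping' is progressive on an accomplishment; it does not entail the completed 'wrapped'.
(b) Not entailed — Desmond pushed the chest, not the river; the river belongs to the crossing event.
(c) Entailed — the narrative places the building before the pushing.
(d) Entailed — this follows by dropping conjuncts from the crossing event's description.
(e) Not entailed — Desmond pushed the chest, not the chalk; the chalk belongs to the wrapping event.

(c), (d)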